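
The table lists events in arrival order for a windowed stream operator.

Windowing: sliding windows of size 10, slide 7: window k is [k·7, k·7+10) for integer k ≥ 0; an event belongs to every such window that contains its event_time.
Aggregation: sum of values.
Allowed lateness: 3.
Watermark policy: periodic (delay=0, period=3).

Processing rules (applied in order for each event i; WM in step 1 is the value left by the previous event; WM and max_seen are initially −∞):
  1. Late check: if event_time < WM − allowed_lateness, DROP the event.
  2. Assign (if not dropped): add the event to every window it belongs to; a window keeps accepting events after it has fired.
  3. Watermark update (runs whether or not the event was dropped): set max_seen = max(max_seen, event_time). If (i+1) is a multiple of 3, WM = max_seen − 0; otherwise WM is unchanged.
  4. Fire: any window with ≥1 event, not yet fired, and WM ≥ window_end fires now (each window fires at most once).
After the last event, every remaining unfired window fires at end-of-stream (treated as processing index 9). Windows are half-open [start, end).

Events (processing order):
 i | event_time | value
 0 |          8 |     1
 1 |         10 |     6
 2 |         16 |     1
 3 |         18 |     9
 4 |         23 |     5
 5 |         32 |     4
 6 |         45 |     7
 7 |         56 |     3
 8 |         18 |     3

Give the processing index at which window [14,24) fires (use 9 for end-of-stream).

5

i=0 t=8 v=1: → [7,17),[0,10); WM=−∞
i=1 t=10 v=6: → [7,17); WM=−∞
i=2 t=16 v=1: → [14,24),[7,17); WM=16; [0,10) fires=1
i=3 t=18 v=9: → [14,24); WM=16
i=4 t=23 v=5: → [21,31),[14,24); WM=16
i=5 t=32 v=4: → [28,38); WM=32; [7,17) fires=8 [14,24) fires=15 [21,31) fires=5
i=6 t=45 v=7: → [42,52); WM=32
i=7 t=56 v=3: → [56,66),[49,59); WM=32
i=8 t=18 v=3: DROP (t<32-3); WM=56; [28,38) fires=4 [42,52) fires=7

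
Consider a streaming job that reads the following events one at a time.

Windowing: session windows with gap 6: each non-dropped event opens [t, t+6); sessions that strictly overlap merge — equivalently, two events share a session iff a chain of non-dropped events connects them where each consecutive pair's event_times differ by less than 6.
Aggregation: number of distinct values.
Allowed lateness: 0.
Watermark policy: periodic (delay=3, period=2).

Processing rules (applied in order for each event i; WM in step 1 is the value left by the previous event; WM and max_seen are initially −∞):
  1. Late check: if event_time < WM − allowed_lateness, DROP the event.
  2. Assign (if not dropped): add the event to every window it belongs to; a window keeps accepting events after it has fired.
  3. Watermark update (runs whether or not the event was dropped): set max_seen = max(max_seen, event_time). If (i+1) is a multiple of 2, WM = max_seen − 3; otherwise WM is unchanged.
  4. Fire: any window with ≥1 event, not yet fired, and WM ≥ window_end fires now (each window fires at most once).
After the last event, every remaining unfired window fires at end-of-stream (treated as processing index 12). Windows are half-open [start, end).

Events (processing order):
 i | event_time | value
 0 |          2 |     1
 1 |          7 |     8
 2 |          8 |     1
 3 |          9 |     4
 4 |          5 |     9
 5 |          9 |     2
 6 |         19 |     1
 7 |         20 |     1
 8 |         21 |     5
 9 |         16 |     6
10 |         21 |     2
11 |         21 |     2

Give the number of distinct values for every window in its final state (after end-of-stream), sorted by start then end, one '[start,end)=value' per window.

i=0 t=2 v=1: → [2,8); WM=−∞
i=1 t=7 v=8: → [2,13); WM=4
i=2 t=8 v=1: → [2,14); WM=4
i=3 t=9 v=4: → [2,15); WM=6
i=4 t=5 v=9: DROP (t<6-0); WM=6
i=5 t=9 v=2: → [2,15); WM=6
i=6 t=19 v=1: → [19,25); WM=6
i=7 t=20 v=1: → [19,26); WM=17
i=8 t=21 v=5: → [19,27); WM=17
i=9 t=16 v=6: DROP (t<17-0); WM=18
i=10 t=21 v=2: → [19,27); WM=18
i=11 t=21 v=2: → [19,27); WM=18

[2,15)=4 [19,27)=3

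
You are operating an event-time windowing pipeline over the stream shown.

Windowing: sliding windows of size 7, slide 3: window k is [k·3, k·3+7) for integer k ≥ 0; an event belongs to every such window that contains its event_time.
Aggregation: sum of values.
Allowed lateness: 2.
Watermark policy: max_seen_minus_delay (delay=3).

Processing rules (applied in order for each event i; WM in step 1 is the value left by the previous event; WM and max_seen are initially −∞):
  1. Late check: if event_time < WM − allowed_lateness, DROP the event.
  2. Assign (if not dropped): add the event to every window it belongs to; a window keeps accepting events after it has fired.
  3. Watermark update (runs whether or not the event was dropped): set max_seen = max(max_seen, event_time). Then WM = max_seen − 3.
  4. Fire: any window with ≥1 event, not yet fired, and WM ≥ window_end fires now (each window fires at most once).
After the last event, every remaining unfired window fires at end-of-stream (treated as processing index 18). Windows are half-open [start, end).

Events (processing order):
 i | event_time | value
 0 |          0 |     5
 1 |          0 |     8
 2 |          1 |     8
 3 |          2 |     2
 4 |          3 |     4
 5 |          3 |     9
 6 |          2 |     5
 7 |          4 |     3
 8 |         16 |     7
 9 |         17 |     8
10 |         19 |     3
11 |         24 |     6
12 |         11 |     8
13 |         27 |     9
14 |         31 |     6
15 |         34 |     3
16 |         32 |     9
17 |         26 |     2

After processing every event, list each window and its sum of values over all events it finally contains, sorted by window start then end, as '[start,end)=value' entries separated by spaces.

[0,7)=44 [3,10)=16 [12,19)=15 [15,22)=18 [18,25)=9 [21,28)=15 [24,31)=15 [27,34)=24 [30,37)=18 [33,40)=3

i=0 t=0 v=5: → [0,7); WM=-3
i=1 t=0 v=8: → [0,7); WM=-3
i=2 t=1 v=8: → [0,7); WM=-2
i=3 t=2 v=2: → [0,7); WM=-1
i=4 t=3 v=4: → [3,10),[0,7); WM=0
i=5 t=3 v=9: → [3,10),[0,7); WM=0
i=6 t=2 v=5: → [0,7); WM=0
i=7 t=4 v=3: → [3,10),[0,7); WM=1
i=8 t=16 v=7: → [15,22),[12,19); WM=13; [0,7) fires=44 [3,10) fires=16
i=9 t=17 v=8: → [15,22),[12,19); WM=14
i=10 t=19 v=3: → [18,25),[15,22); WM=16
i=11 t=24 v=6: → [24,31),[21,28),[18,25); WM=21; [12,19) fires=15
i=12 t=11 v=8: DROP (t<21-2); WM=21
i=13 t=27 v=9: → [27,34),[24,31),[21,28); WM=24; [15,22) fires=18
i=14 t=31 v=6: → [30,37),[27,34); WM=28; [18,25) fires=9 [21,28) fires=15
i=15 t=34 v=3: → [33,40),[30,37); WM=31; [24,31) fires=15
i=16 t=32 v=9: → [30,37),[27,34); WM=31
i=17 t=26 v=2: DROP (t<31-2); WM=31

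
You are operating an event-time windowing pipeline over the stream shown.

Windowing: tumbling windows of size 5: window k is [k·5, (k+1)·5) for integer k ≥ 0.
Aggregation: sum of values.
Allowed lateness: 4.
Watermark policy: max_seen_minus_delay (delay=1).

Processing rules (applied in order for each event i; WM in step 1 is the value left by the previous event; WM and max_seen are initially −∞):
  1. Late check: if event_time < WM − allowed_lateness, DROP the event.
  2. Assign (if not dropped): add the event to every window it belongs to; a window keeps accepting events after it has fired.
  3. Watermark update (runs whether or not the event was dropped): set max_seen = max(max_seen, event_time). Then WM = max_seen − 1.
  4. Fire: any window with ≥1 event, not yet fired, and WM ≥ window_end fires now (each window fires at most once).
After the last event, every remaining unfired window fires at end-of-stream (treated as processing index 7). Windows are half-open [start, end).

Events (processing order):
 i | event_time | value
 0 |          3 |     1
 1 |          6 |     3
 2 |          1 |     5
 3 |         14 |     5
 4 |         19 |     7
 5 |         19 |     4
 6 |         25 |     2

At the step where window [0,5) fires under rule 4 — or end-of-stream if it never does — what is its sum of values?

1

i=0 t=3 v=1: → [0,5); WM=2
i=1 t=6 v=3: → [5,10); WM=5; [0,5) fires=1
i=2 t=1 v=5: → [0,5); WM=5
i=3 t=14 v=5: → [10,15); WM=13; [5,10) fires=3
i=4 t=19 v=7: → [15,20); WM=18; [10,15) fires=5
i=5 t=19 v=4: → [15,20); WM=18
i=6 t=25 v=2: → [25,30); WM=24; [15,20) fires=11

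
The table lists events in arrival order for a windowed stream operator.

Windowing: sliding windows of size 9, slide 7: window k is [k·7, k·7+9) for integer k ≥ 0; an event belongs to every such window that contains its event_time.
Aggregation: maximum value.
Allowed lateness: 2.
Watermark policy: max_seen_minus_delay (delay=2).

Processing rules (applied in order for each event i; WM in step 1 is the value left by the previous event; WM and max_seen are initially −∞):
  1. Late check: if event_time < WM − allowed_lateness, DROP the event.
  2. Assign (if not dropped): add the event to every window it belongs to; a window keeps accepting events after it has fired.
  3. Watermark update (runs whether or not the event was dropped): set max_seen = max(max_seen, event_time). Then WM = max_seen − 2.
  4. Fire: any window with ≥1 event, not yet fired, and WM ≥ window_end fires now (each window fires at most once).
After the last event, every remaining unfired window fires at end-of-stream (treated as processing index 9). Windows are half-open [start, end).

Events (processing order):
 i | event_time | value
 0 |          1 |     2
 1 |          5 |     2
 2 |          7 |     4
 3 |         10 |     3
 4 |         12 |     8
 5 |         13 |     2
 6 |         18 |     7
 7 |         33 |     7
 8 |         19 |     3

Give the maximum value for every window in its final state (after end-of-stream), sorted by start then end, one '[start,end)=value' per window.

[0,9)=4 [7,16)=8 [14,23)=7 [28,37)=7

i=0 t=1 v=2: → [0,9); WM=-1
i=1 t=5 v=2: → [0,9); WM=3
i=2 t=7 v=4: → [7,16),[0,9); WM=5
i=3 t=10 v=3: → [7,16); WM=8
i=4 t=12 v=8: → [7,16); WM=10; [0,9) fires=4
i=5 t=13 v=2: → [7,16); WM=11
i=6 t=18 v=7: → [14,23); WM=16; [7,16) fires=8
i=7 t=33 v=7: → [28,37); WM=31; [14,23) fires=7
i=8 t=19 v=3: DROP (t<31-2); WM=31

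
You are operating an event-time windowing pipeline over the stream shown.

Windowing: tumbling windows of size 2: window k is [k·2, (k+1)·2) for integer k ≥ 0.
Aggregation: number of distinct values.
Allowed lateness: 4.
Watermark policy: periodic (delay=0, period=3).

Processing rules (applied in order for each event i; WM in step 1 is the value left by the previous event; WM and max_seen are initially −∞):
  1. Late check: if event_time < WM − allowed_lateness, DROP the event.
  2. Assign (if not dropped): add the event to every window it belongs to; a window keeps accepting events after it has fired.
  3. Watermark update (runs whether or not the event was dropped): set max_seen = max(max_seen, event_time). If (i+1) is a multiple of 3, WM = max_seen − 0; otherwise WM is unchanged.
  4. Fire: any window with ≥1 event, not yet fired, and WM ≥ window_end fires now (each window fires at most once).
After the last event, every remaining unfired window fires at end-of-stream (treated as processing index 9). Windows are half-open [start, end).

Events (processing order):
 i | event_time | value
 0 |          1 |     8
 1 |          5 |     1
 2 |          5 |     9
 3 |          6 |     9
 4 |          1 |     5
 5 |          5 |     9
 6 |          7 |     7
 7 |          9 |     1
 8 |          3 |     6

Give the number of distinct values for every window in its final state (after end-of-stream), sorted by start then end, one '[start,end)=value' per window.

i=0 t=1 v=8: → [0,2); WM=−∞
i=1 t=5 v=1: → [4,6); WM=−∞
i=2 t=5 v=9: → [4,6); WM=5; [0,2) fires=1
i=3 t=6 v=9: → [6,8); WM=5
i=4 t=1 v=5: → [0,2); WM=5
i=5 t=5 v=9: → [4,6); WM=6; [4,6) fires=2
i=6 t=7 v=7: → [6,8); WM=6
i=7 t=9 v=1: → [8,10); WM=6
i=8 t=3 v=6: → [2,4); WM=9; [2,4) fires=1 [6,8) fires=2

[0,2)=2 [2,4)=1 [4,6)=2 [6,8)=2 [8,10)=1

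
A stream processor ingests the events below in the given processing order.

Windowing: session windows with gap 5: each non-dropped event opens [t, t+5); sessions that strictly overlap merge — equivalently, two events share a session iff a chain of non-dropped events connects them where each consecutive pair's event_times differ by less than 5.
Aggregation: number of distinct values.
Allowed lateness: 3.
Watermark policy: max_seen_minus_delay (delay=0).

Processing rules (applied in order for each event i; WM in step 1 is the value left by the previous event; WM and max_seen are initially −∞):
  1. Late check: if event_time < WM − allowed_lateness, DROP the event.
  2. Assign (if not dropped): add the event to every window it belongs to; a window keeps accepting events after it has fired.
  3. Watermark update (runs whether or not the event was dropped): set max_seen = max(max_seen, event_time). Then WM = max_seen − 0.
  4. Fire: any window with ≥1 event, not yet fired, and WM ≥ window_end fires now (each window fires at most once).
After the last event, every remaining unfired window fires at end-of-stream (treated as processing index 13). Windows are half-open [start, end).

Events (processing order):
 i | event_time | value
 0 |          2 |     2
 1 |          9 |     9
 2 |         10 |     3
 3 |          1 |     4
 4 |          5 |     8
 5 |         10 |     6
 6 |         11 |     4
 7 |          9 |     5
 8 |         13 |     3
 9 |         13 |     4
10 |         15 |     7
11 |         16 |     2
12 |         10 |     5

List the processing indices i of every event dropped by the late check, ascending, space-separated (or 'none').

i=0 t=2 v=2: → [2,7); WM=2
i=1 t=9 v=9: → [9,14); WM=9
i=2 t=10 v=3: → [9,15); WM=10
i=3 t=1 v=4: DROP (t<10-3); WM=10
i=4 t=5 v=8: DROP (t<10-3); WM=10
i=5 t=10 v=6: → [9,15); WM=10
i=6 t=11 v=4: → [9,16); WM=11
i=7 t=9 v=5: → [9,16); WM=11
i=8 t=13 v=3: → [9,18); WM=13
i=9 t=13 v=4: → [9,18); WM=13
i=10 t=15 v=7: → [9,20); WM=15
i=11 t=16 v=2: → [9,21); WM=16
i=12 t=10 v=5: DROP (t<16-3); WM=16

3 4 12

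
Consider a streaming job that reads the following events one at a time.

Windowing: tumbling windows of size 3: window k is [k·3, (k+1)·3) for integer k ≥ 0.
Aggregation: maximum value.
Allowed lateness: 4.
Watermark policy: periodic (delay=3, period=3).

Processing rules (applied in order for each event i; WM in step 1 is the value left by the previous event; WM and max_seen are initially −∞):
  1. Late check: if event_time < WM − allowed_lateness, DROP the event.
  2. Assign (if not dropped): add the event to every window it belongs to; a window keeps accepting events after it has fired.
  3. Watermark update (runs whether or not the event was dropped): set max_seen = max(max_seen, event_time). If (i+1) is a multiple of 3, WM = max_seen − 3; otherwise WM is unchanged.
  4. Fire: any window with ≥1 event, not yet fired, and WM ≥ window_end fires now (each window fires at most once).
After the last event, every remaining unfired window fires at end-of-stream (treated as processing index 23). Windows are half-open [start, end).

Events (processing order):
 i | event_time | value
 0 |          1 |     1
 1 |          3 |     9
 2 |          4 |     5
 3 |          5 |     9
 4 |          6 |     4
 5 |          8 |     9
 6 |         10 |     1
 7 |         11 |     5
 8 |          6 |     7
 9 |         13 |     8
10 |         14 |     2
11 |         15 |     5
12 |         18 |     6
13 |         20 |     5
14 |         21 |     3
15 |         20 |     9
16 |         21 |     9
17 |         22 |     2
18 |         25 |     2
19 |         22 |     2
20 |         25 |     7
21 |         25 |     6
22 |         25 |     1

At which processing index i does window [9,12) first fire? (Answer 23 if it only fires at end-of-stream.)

11

i=0 t=1 v=1: → [0,3); WM=−∞
i=1 t=3 v=9: → [3,6); WM=−∞
i=2 t=4 v=5: → [3,6); WM=1
i=3 t=5 v=9: → [3,6); WM=1
i=4 t=6 v=4: → [6,9); WM=1
i=5 t=8 v=9: → [6,9); WM=5; [0,3) fires=1
i=6 t=10 v=1: → [9,12); WM=5
i=7 t=11 v=5: → [9,12); WM=5
i=8 t=6 v=7: → [6,9); WM=8; [3,6) fires=9
i=9 t=13 v=8: → [12,15); WM=8
i=10 t=14 v=2: → [12,15); WM=8
i=11 t=15 v=5: → [15,18); WM=12; [6,9) fires=9 [9,12) fires=5
i=12 t=18 v=6: → [18,21); WM=12
i=13 t=20 v=5: → [18,21); WM=12
i=14 t=21 v=3: → [21,24); WM=18; [12,15) fires=8 [15,18) fires=5
i=15 t=20 v=9: → [18,21); WM=18
i=16 t=21 v=9: → [21,24); WM=18
i=17 t=22 v=2: → [21,24); WM=19
i=18 t=25 v=2: → [24,27); WM=19
i=19 t=22 v=2: → [21,24); WM=19
i=20 t=25 v=7: → [24,27); WM=22; [18,21) fires=9
i=21 t=25 v=6: → [24,27); WM=22
i=22 t=25 v=1: → [24,27); WM=22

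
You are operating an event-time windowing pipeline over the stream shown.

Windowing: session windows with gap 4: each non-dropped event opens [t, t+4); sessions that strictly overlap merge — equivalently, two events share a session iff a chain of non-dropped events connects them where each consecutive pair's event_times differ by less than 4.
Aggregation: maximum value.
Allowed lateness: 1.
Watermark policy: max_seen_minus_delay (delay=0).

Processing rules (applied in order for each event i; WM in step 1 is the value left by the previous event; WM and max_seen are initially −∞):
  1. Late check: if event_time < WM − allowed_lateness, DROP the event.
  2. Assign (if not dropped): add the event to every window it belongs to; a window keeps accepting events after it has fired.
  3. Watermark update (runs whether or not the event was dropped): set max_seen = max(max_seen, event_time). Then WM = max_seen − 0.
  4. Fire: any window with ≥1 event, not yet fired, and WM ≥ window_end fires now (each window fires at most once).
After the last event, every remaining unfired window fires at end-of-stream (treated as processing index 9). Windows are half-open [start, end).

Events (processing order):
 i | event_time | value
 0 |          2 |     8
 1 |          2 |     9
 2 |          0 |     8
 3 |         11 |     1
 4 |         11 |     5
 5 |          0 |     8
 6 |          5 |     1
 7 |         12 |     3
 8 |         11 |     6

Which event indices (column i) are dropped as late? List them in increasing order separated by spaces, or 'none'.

i=0 t=2 v=8: → [2,6); WM=2
i=1 t=2 v=9: → [2,6); WM=2
i=2 t=0 v=8: DROP (t<2-1); WM=2
i=3 t=11 v=1: → [11,15); WM=11
i=4 t=11 v=5: → [11,15); WM=11
i=5 t=0 v=8: DROP (t<11-1); WM=11
i=6 t=5 v=1: DROP (t<11-1); WM=11
i=7 t=12 v=3: → [11,16); WM=12
i=8 t=11 v=6: → [11,16); WM=12

2 5 6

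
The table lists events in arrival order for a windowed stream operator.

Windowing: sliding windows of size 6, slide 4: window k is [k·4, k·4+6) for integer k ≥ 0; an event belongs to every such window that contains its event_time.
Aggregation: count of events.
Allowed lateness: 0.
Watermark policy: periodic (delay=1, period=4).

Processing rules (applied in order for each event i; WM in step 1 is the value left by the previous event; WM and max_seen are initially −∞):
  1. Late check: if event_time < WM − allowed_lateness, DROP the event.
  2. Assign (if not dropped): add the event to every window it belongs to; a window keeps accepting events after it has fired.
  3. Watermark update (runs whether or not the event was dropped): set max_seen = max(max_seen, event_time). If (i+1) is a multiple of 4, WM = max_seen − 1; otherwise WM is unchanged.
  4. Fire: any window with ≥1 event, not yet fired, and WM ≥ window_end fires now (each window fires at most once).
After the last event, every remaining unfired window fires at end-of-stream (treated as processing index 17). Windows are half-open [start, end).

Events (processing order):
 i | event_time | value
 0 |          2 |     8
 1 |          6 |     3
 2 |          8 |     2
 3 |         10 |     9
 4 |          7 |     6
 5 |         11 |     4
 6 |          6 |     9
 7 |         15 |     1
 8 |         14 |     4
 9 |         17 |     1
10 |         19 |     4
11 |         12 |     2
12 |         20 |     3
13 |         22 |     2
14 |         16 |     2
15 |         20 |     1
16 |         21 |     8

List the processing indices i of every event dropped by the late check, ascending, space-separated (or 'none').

4 6 11 14

i=0 t=2 v=8: → [0,6); WM=−∞
i=1 t=6 v=3: → [4,10); WM=−∞
i=2 t=8 v=2: → [8,14),[4,10); WM=−∞
i=3 t=10 v=9: → [8,14); WM=9; [0,6) fires=1
i=4 t=7 v=6: DROP (t<9-0); WM=9
i=5 t=11 v=4: → [8,14); WM=9
i=6 t=6 v=9: DROP (t<9-0); WM=9
i=7 t=15 v=1: → [12,18); WM=14; [4,10) fires=2 [8,14) fires=3
i=8 t=14 v=4: → [12,18); WM=14
i=9 t=17 v=1: → [16,22),[12,18); WM=14
i=10 t=19 v=4: → [16,22); WM=14
i=11 t=12 v=2: DROP (t<14-0); WM=18; [12,18) fires=3
i=12 t=20 v=3: → [20,26),[16,22); WM=18
i=13 t=22 v=2: → [20,26); WM=18
i=14 t=16 v=2: DROP (t<18-0); WM=18
i=15 t=20 v=1: → [20,26),[16,22); WM=21
i=16 t=21 v=8: → [20,26),[16,22); WM=21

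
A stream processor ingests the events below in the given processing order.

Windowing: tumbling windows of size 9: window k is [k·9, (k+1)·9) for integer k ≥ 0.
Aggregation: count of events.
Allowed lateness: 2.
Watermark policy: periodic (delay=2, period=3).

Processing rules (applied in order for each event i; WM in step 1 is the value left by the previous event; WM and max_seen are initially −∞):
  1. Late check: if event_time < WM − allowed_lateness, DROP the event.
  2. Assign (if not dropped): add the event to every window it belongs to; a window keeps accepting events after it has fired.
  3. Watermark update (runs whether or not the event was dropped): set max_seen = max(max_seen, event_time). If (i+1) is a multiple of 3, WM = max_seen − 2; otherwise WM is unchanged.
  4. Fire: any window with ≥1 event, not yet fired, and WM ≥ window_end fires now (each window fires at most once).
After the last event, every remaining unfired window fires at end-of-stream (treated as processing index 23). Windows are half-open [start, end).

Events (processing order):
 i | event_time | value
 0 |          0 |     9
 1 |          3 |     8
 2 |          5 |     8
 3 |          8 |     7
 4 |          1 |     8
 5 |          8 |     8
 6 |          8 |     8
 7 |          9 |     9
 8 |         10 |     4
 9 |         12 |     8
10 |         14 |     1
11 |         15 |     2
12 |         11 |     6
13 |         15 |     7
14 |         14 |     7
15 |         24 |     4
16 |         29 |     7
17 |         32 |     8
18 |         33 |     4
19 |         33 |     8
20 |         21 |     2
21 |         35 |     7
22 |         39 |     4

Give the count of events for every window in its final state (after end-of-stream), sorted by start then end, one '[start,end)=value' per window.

i=0 t=0 v=9: → [0,9); WM=−∞
i=1 t=3 v=8: → [0,9); WM=−∞
i=2 t=5 v=8: → [0,9); WM=3
i=3 t=8 v=7: → [0,9); WM=3
i=4 t=1 v=8: → [0,9); WM=3
i=5 t=8 v=8: → [0,9); WM=6
i=6 t=8 v=8: → [0,9); WM=6
i=7 t=9 v=9: → [9,18); WM=6
i=8 t=10 v=4: → [9,18); WM=8
i=9 t=12 v=8: → [9,18); WM=8
i=10 t=14 v=1: → [9,18); WM=8
i=11 t=15 v=2: → [9,18); WM=13; [0,9) fires=7
i=12 t=11 v=6: → [9,18); WM=13
i=13 t=15 v=7: → [9,18); WM=13
i=14 t=14 v=7: → [9,18); WM=13
i=15 t=24 v=4: → [18,27); WM=13
i=16 t=29 v=7: → [27,36); WM=13
i=17 t=32 v=8: → [27,36); WM=30; [9,18) fires=8 [18,27) fires=1
i=18 t=33 v=4: → [27,36); WM=30
i=19 t=33 v=8: → [27,36); WM=30
i=20 t=21 v=2: DROP (t<30-2); WM=31
i=21 t=35 v=7: → [27,36); WM=31
i=22 t=39 v=4: → [36,45); WM=31

[0,9)=7 [9,18)=8 [18,27)=1 [27,36)=5 [36,45)=1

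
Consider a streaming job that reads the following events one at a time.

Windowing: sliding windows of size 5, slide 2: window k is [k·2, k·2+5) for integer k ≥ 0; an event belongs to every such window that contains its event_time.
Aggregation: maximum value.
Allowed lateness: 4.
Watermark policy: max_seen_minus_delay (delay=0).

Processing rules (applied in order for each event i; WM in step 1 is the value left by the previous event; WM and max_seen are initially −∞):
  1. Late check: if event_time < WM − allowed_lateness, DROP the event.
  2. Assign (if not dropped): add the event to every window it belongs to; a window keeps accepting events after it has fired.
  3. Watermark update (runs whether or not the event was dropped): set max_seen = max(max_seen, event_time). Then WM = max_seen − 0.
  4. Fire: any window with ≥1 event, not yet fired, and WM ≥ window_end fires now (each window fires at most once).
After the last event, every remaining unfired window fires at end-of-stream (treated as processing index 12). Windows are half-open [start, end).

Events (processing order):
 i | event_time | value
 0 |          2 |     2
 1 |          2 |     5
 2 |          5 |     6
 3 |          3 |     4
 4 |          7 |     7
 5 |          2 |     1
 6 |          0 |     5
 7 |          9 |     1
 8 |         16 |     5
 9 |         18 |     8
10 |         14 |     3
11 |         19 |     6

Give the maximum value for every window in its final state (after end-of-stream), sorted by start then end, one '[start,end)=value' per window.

i=0 t=2 v=2: → [2,7),[0,5); WM=2
i=1 t=2 v=5: → [2,7),[0,5); WM=2
i=2 t=5 v=6: → [4,9),[2,7); WM=5; [0,5) fires=5
i=3 t=3 v=4: → [2,7),[0,5); WM=5
i=4 t=7 v=7: → [6,11),[4,9); WM=7; [2,7) fires=6
i=5 t=2 v=1: DROP (t<7-4); WM=7
i=6 t=0 v=5: DROP (t<7-4); WM=7
i=7 t=9 v=1: → [8,13),[6,11); WM=9; [4,9) fires=7
i=8 t=16 v=5: → [16,21),[14,19),[12,17); WM=16; [6,11) fires=7 [8,13) fires=1
i=9 t=18 v=8: → [18,23),[16,21),[14,19); WM=18; [12,17) fires=5
i=10 t=14 v=3: → [14,19),[12,17),[10,15); WM=18; [10,15) fires=3
i=11 t=19 v=6: → [18,23),[16,21); WM=19; [14,19) fires=8

[0,5)=5 [2,7)=6 [4,9)=7 [6,11)=7 [8,13)=1 [10,15)=3 [12,17)=5 [14,19)=8 [16,21)=8 [18,23)=8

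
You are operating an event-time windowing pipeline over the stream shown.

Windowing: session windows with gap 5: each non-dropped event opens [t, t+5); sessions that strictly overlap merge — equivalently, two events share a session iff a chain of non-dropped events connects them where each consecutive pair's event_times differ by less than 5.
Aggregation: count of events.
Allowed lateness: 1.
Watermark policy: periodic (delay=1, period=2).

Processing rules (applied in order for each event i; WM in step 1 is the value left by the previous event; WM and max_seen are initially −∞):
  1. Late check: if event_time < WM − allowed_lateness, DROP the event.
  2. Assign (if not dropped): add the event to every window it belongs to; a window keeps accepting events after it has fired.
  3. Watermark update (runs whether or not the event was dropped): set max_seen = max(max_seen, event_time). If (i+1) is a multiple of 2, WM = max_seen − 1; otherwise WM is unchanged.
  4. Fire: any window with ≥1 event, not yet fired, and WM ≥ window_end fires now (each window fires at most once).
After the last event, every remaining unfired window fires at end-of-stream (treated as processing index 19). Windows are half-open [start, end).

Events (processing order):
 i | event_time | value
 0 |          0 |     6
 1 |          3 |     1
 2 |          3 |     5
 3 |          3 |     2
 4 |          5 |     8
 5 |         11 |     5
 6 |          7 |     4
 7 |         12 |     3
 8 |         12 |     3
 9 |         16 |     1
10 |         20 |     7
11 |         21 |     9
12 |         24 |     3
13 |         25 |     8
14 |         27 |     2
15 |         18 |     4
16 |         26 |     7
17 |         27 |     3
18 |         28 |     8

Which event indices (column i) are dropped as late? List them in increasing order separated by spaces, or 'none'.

i=0 t=0 v=6: → [0,5); WM=−∞
i=1 t=3 v=1: → [0,8); WM=2
i=2 t=3 v=5: → [0,8); WM=2
i=3 t=3 v=2: → [0,8); WM=2
i=4 t=5 v=8: → [0,10); WM=2
i=5 t=11 v=5: → [11,16); WM=10
i=6 t=7 v=4: DROP (t<10-1); WM=10
i=7 t=12 v=3: → [11,17); WM=11
i=8 t=12 v=3: → [11,17); WM=11
i=9 t=16 v=1: → [11,21); WM=15
i=10 t=20 v=7: → [11,25); WM=15
i=11 t=21 v=9: → [11,26); WM=20
i=12 t=24 v=3: → [11,29); WM=20
i=13 t=25 v=8: → [11,30); WM=24
i=14 t=27 v=2: → [11,32); WM=24
i=15 t=18 v=4: DROP (t<24-1); WM=26
i=16 t=26 v=7: → [11,32); WM=26
i=17 t=27 v=3: → [11,32); WM=26
i=18 t=28 v=8: → [11,33); WM=26

6 15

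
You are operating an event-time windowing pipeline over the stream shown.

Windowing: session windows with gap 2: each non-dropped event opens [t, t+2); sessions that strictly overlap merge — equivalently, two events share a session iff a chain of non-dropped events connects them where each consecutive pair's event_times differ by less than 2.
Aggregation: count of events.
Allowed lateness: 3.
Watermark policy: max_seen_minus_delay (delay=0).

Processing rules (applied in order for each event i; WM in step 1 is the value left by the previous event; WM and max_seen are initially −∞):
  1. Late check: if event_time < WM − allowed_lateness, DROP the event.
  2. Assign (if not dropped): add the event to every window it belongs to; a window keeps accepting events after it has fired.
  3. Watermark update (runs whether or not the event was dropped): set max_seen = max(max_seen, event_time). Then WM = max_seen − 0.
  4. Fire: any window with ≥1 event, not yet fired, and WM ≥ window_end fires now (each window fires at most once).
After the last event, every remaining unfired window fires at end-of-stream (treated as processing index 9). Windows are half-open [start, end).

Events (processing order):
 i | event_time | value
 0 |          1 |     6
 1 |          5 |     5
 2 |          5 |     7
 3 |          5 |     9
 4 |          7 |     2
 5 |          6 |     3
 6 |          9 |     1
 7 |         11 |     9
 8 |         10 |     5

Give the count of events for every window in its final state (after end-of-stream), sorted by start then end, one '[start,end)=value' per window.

i=0 t=1 v=6: → [1,3); WM=1
i=1 t=5 v=5: → [5,7); WM=5
i=2 t=5 v=7: → [5,7); WM=5
i=3 t=5 v=9: → [5,7); WM=5
i=4 t=7 v=2: → [7,9); WM=7
i=5 t=6 v=3: → [5,9); WM=7
i=6 t=9 v=1: → [9,11); WM=9
i=7 t=11 v=9: → [11,13); WM=11
i=8 t=10 v=5: → [9,13); WM=11

[1,3)=1 [5,9)=5 [9,13)=3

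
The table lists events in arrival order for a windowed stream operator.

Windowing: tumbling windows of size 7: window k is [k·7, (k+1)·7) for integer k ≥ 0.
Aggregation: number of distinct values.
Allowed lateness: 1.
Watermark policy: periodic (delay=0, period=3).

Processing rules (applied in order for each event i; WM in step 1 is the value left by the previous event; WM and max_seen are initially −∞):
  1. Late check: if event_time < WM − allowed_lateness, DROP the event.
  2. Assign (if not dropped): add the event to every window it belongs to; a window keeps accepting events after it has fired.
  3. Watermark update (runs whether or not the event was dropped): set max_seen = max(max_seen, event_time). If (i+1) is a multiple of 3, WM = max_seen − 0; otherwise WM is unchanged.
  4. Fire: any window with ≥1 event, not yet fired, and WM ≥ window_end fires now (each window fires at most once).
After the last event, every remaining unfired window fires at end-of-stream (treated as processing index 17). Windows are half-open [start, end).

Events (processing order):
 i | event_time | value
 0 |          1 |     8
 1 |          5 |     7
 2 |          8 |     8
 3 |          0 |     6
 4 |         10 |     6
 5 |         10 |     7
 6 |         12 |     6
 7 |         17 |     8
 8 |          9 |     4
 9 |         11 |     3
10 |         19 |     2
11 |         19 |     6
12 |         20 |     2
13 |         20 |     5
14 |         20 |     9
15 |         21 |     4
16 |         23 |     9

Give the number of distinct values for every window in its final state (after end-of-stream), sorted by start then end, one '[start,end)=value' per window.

i=0 t=1 v=8: → [0,7); WM=−∞
i=1 t=5 v=7: → [0,7); WM=−∞
i=2 t=8 v=8: → [7,14); WM=8; [0,7) fires=2
i=3 t=0 v=6: DROP (t<8-1); WM=8
i=4 t=10 v=6: → [7,14); WM=8
i=5 t=10 v=7: → [7,14); WM=10
i=6 t=12 v=6: → [7,14); WM=10
i=7 t=17 v=8: → [14,21); WM=10
i=8 t=9 v=4: → [7,14); WM=17; [7,14) fires=4
i=9 t=11 v=3: DROP (t<17-1); WM=17
i=10 t=19 v=2: → [14,21); WM=17
i=11 t=19 v=6: → [14,21); WM=19
i=12 t=20 v=2: → [14,21); WM=19
i=13 t=20 v=5: → [14,21); WM=19
i=14 t=20 v=9: → [14,21); WM=20
i=15 t=21 v=4: → [21,28); WM=20
i=16 t=23 v=9: → [21,28); WM=20

[0,7)=2 [7,14)=4 [14,21)=5 [21,28)=2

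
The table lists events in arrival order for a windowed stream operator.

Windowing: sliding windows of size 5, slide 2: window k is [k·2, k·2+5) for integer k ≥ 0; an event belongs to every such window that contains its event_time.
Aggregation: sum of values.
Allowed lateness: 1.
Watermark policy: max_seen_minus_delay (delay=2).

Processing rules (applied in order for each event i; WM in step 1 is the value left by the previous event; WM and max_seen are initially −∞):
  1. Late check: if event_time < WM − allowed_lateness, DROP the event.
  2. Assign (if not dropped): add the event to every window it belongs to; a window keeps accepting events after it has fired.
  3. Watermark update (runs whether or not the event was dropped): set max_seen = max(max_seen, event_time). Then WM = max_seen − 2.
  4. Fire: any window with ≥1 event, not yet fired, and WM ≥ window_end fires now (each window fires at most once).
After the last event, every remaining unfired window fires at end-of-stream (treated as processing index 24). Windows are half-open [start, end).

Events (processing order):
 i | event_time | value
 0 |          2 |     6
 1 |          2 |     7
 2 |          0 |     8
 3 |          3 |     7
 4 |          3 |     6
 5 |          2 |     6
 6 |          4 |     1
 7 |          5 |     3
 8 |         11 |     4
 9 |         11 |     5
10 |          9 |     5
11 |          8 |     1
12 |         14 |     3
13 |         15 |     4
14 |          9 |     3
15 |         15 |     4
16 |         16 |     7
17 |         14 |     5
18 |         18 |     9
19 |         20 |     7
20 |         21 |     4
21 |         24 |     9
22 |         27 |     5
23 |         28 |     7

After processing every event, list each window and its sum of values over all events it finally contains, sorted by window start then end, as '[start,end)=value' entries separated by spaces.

i=0 t=2 v=6: → [2,7),[0,5); WM=0
i=1 t=2 v=7: → [2,7),[0,5); WM=0
i=2 t=0 v=8: → [0,5); WM=0
i=3 t=3 v=7: → [2,7),[0,5); WM=1
i=4 t=3 v=6: → [2,7),[0,5); WM=1
i=5 t=2 v=6: → [2,7),[0,5); WM=1
i=6 t=4 v=1: → [4,9),[2,7),[0,5); WM=2
i=7 t=5 v=3: → [4,9),[2,7); WM=3
i=8 t=11 v=4: → [10,15),[8,13); WM=9; [0,5) fires=41 [2,7) fires=36 [4,9) fires=4
i=9 t=11 v=5: → [10,15),[8,13); WM=9
i=10 t=9 v=5: → [8,13),[6,11); WM=9
i=11 t=8 v=1: → [8,13),[6,11),[4,9); WM=9
i=12 t=14 v=3: → [14,19),[12,17),[10,15); WM=12; [6,11) fires=6
i=13 t=15 v=4: → [14,19),[12,17); WM=13; [8,13) fires=15
i=14 t=9 v=3: DROP (t<13-1); WM=13
i=15 t=15 v=4: → [14,19),[12,17); WM=13
i=16 t=16 v=7: → [16,21),[14,19),[12,17); WM=14
i=17 t=14 v=5: → [14,19),[12,17),[10,15); WM=14
i=18 t=18 v=9: → [18,23),[16,21),[14,19); WM=16; [10,15) fires=17
i=19 t=20 v=7: → [20,25),[18,23),[16,21); WM=18; [12,17) fires=23
i=20 t=21 v=4: → [20,25),[18,23); WM=19; [14,19) fires=32
i=21 t=24 v=9: → [24,29),[22,27),[20,25); WM=22; [16,21) fires=23
i=22 t=27 v=5: → [26,31),[24,29); WM=25; [18,23) fires=20 [20,25) fires=20
i=23 t=28 v=7: → [28,33),[26,31),[24,29); WM=26

[0,5)=41 [2,7)=36 [4,9)=5 [6,11)=6 [8,13)=15 [10,15)=17 [12,17)=23 [14,19)=32 [16,21)=23 [18,23)=20 [20,25)=20 [22,27)=9 [24,29)=21 [26,31)=12 [28,33)=7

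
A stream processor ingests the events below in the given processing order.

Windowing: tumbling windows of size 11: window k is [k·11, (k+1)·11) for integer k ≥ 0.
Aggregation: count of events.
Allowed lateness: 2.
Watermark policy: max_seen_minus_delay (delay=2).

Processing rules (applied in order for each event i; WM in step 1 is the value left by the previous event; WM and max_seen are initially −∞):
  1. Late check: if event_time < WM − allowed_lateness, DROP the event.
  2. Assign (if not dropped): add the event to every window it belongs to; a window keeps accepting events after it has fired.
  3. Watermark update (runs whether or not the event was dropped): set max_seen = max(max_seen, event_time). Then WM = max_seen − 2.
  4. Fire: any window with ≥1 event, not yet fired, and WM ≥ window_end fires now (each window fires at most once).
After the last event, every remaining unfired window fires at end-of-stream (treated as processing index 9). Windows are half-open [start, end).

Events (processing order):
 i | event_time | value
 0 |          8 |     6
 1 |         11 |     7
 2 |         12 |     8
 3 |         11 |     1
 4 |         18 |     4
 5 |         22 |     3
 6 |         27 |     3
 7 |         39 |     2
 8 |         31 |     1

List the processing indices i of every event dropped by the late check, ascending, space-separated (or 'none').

8

i=0 t=8 v=6: → [0,11); WM=6
i=1 t=11 v=7: → [11,22); WM=9
i=2 t=12 v=8: → [11,22); WM=10
i=3 t=11 v=1: → [11,22); WM=10
i=4 t=18 v=4: → [11,22); WM=16; [0,11) fires=1
i=5 t=22 v=3: → [22,33); WM=20
i=6 t=27 v=3: → [22,33); WM=25; [11,22) fires=4
i=7 t=39 v=2: → [33,44); WM=37; [22,33) fires=2
i=8 t=31 v=1: DROP (t<37-2); WM=37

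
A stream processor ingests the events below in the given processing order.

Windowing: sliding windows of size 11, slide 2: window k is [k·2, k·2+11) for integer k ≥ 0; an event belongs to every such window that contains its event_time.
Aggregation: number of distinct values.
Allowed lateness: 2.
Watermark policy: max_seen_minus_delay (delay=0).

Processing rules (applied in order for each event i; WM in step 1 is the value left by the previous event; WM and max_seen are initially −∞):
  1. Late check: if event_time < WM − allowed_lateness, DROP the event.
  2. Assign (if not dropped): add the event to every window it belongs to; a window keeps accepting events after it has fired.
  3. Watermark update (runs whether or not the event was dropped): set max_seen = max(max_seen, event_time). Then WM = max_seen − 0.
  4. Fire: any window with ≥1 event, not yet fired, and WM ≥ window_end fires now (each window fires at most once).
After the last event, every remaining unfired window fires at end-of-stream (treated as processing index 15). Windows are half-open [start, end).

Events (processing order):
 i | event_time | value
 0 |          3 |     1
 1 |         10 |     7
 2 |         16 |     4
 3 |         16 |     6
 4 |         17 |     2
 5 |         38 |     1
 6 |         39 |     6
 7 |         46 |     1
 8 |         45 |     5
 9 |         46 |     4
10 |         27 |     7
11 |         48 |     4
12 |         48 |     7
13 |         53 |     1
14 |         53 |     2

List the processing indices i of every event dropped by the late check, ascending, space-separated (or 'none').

i=0 t=3 v=1: → [2,13),[0,11); WM=3
i=1 t=10 v=7: → [10,21),[8,19),[6,17),[4,15),[2,13),[0,11); WM=10
i=2 t=16 v=4: → [16,27),[14,25),[12,23),[10,21),[8,19),[6,17); WM=16; [0,11) fires=2 [2,13) fires=2 [4,15) fires=1
i=3 t=16 v=6: → [16,27),[14,25),[12,23),[10,21),[8,19),[6,17); WM=16
i=4 t=17 v=2: → [16,27),[14,25),[12,23),[10,21),[8,19); WM=17; [6,17) fires=3
i=5 t=38 v=1: → [38,49),[36,47),[34,45),[32,43),[30,41),[28,39); WM=38; [8,19) fires=4 [10,21) fires=4 [12,23) fires=3 [14,25) fires=3 [16,27) fires=3
i=6 t=39 v=6: → [38,49),[36,47),[34,45),[32,43),[30,41); WM=39; [28,39) fires=1
i=7 t=46 v=1: → [46,57),[44,55),[42,53),[40,51),[38,49),[36,47); WM=46; [30,41) fires=2 [32,43) fires=2 [34,45) fires=2
i=8 t=45 v=5: → [44,55),[42,53),[40,51),[38,49),[36,47); WM=46
i=9 t=46 v=4: → [46,57),[44,55),[42,53),[40,51),[38,49),[36,47); WM=46
i=10 t=27 v=7: DROP (t<46-2); WM=46
i=11 t=48 v=4: → [48,59),[46,57),[44,55),[42,53),[40,51),[38,49); WM=48; [36,47) fires=4
i=12 t=48 v=7: → [48,59),[46,57),[44,55),[42,53),[40,51),[38,49); WM=48
i=13 t=53 v=1: → [52,63),[50,61),[48,59),[46,57),[44,55); WM=53; [38,49) fires=5 [40,51) fires=4 [42,53) fires=4
i=14 t=53 v=2: → [52,63),[50,61),[48,59),[46,57),[44,55); WM=53

10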